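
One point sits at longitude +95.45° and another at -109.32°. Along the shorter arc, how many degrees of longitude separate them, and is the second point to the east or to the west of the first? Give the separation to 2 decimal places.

155.23° east

Raw difference: -109.32 − 95.45 = -204.77°.
Normalise into (−180°, 180°]: -204.77° + 360° = 155.23°.
Positive ⇒ the second point lies to the east; separation 155.23°.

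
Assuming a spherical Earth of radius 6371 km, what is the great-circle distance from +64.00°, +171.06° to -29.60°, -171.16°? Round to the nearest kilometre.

10524 km

Δλ = -171.16 − 171.06 = -342.22°; wrapped into (−180°, 180°]: 17.78°.
Δφ = -29.60 − 64.00 = -93.60°.
a = sin²(Δφ/2) + cos φ₁ · cos φ₂ · sin²(Δλ/2) = 0.540498.
c = 2·atan2(√a, √(1−a)) = 1.65188 rad → d = 6371·c ≈ 10524.14 km.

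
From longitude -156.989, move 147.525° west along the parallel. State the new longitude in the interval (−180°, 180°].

+55.486°

Start at -156.989°; shift −147.525° → -304.514°.
-304.514° lies outside (−180°, 180°]; add 360° → +55.486°.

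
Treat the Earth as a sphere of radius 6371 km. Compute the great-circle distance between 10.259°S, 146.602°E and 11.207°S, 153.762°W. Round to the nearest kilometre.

6505 km

Δλ = -153.762 − 146.602 = -300.364°; wrapped into (−180°, 180°]: 59.636°.
Δφ = -11.207 − -10.259 = -0.948°.
a = sin²(Δφ/2) + cos φ₁ · cos φ₂ · sin²(Δλ/2) = 0.238730.
c = 2·atan2(√a, √(1−a)) = 1.02097 rad → d = 6371·c ≈ 6504.60 km.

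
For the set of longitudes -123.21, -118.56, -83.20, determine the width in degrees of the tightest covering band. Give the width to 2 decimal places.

Sort the longitudes: -123.21°, -118.56°, -83.20°.
Eastward gaps between consecutive values (wrapping around): 4.65°, 35.36°, 319.99°.
Largest gap = 319.99° ⇒ minimal covering band is its complement: 360° − 319.99° = 40.01°.
Band runs from -123.21° eastward to -83.20°.

40.01°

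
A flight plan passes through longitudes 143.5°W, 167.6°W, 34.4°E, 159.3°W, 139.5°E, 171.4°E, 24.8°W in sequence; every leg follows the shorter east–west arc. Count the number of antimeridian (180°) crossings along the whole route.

Leg 1: -143.5° → -167.6°, shortest Δλ = -24.1° (west) — does not cross 180°.
Leg 2: -167.6° → +34.4°, shortest Δλ = -158.0° (west) — crosses 180°.
Leg 3: +34.4° → -159.3°, shortest Δλ = 166.3° (east) — crosses 180°.
Leg 4: -159.3° → +139.5°, shortest Δλ = -61.2° (west) — crosses 180°.
Leg 5: +139.5° → +171.4°, shortest Δλ = 31.9° (east) — does not cross 180°.
Leg 6: +171.4° → -24.8°, shortest Δλ = 163.8° (east) — crosses 180°.
Total crossings: 4.

4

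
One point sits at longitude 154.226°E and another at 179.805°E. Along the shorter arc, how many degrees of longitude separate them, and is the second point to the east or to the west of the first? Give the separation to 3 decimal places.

Raw difference: 179.805 − 154.226 = 25.579°.
Normalise into (−180°, 180°]: 25.579° stays 25.579°.
Positive ⇒ the second point lies to the east; separation 25.579°.

25.579° east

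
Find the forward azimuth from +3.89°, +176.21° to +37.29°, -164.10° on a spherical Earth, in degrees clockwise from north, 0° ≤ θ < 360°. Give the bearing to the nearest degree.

Δλ = -164.10 − 176.21 = -340.31°; wrapped into (−180°, 180°]: 19.69°.
θ = atan2( sin Δλ · cos φ₂ , cos φ₁ · sin φ₂ − sin φ₁ · cos φ₂ · cos Δλ )
  = atan2(0.26806, 0.55364) = 25.835° → normalised to [0°, 360°): 25.835°.

26°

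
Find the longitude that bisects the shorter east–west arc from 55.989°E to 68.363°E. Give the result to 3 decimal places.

Signed shortest Δλ from +55.989° to +68.363° is +12.374°.
Midpoint longitude = +55.989° + (+12.374°)/2 = +55.989° + 6.187° = +62.176°.

62.176°E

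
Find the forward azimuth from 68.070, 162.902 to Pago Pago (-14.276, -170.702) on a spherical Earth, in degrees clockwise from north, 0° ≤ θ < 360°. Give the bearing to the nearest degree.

Δλ = -170.702 − 162.902 = -333.604°; wrapped into (−180°, 180°]: 26.396°.
θ = atan2( sin Δλ · cos φ₂ , cos φ₁ · sin φ₂ − sin φ₁ · cos φ₂ · cos Δλ )
  = atan2(0.43084, -0.89736) = 154.353° → normalised to [0°, 360°): 154.353°.

154°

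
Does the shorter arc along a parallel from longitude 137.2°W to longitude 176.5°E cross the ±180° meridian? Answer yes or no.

Yes

Naïve |176.5 − -137.2| = 313.7° > 180°, so the shorter arc goes the other way round — across 180°.
Signed shortest Δλ = ((176.5 − -137.2 + 180) mod 360) − 180 = -46.3°.
Going west by 46.3° from -137.2° passes through 180° before reaching +176.5°.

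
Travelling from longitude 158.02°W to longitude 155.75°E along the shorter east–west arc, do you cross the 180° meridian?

Yes

Naïve |155.75 − -158.02| = 313.77° > 180°, so the shorter arc goes the other way round — across 180°.
Signed shortest Δλ = ((155.75 − -158.02 + 180) mod 360) − 180 = -46.23°.
Going west by 46.23° from -158.02° passes through 180° before reaching +155.75°.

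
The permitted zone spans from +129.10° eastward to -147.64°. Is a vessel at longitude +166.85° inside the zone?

Yes

Band width going east from +129.10° to -147.64°: ((-147.64 − 129.10) mod 360) = 83.26°.
Offset of +166.85° east of the west edge: ((166.85 − 129.10) mod 360) = 37.75°.
37.75° ≤ 83.26° ⇒ inside.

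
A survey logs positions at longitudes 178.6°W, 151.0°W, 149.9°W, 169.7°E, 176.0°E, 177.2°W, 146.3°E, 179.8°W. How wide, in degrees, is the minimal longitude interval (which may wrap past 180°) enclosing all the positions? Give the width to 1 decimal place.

Sort the longitudes: -179.8°, -178.6°, -177.2°, -151.0°, -149.9°, +146.3°, +169.7°, +176.0°.
Eastward gaps between consecutive values (wrapping around): 1.2°, 1.4°, 26.2°, 1.1°, 296.2°, 23.4°, 6.3°, 4.2°.
Largest gap = 296.2° ⇒ minimal covering band is its complement: 360° − 296.2° = 63.8°.
Band runs from +146.3° eastward to -149.9°, crossing the antimeridian.

63.8°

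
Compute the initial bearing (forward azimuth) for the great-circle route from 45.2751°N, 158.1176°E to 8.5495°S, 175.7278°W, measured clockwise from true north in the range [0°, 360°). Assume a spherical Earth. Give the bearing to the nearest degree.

149°

Δλ = -175.7278 − 158.1176 = -333.8454°; wrapped into (−180°, 180°]: 26.1546°.
θ = atan2( sin Δλ · cos φ₂ , cos φ₁ · sin φ₂ − sin φ₁ · cos φ₂ · cos Δλ )
  = atan2(0.43590, -0.73527) = 149.339° → normalised to [0°, 360°): 149.339°.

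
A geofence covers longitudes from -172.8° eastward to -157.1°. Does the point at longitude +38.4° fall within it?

No

Band width going east from -172.8° to -157.1°: ((-157.1 − -172.8) mod 360) = 15.7°.
Offset of +38.4° east of the west edge: ((38.4 − -172.8) mod 360) = 211.2°.
211.2° > 15.7° ⇒ outside.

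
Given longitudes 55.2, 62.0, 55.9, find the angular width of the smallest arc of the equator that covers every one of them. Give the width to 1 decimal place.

6.8°

Sort the longitudes: +55.2°, +55.9°, +62.0°.
Eastward gaps between consecutive values (wrapping around): 0.7°, 6.1°, 353.2°.
Largest gap = 353.2° ⇒ minimal covering band is its complement: 360° − 353.2° = 6.8°.
Band runs from +55.2° eastward to +62.0°.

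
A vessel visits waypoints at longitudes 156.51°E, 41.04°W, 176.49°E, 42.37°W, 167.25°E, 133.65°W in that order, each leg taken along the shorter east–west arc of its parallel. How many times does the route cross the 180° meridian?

Leg 1: +156.51° → -41.04°, shortest Δλ = 162.45° (east) — crosses 180°.
Leg 2: -41.04° → +176.49°, shortest Δλ = -142.47° (west) — crosses 180°.
Leg 3: +176.49° → -42.37°, shortest Δλ = 141.14° (east) — crosses 180°.
Leg 4: -42.37° → +167.25°, shortest Δλ = -150.38° (west) — crosses 180°.
Leg 5: +167.25° → -133.65°, shortest Δλ = 59.1° (east) — crosses 180°.
Total crossings: 5.

5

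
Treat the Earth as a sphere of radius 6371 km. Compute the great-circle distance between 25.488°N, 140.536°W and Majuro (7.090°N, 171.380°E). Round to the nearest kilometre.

5487 km

Δλ = 171.380 − -140.536 = 311.916°; wrapped into (−180°, 180°]: -48.084°.
Δφ = 7.090 − 25.488 = -18.398°.
a = sin²(Δφ/2) + cos φ₁ · cos φ₂ · sin²(Δλ/2) = 0.174237.
c = 2·atan2(√a, √(1−a)) = 0.86120 rad → d = 6371·c ≈ 5486.71 km.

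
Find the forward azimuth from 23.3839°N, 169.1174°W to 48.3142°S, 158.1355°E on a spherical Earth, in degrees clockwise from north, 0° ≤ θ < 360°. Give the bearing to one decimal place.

Δλ = 158.1355 − -169.1174 = 327.2529°; wrapped into (−180°, 180°]: -32.7471°.
θ = atan2( sin Δλ · cos φ₂ , cos φ₁ · sin φ₂ − sin φ₁ · cos φ₂ · cos Δλ )
  = atan2(-0.35974, -0.90746) = -158.375° → normalised to [0°, 360°): 201.625°.

201.6°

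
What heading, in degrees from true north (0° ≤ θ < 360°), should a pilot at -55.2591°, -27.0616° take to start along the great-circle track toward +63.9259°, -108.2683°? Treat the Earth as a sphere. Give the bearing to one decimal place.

Δλ = -108.2683 − -27.0616 = -81.2067°.
θ = atan2( sin Δλ · cos φ₂ , cos φ₁ · sin φ₂ − sin φ₁ · cos φ₂ · cos Δλ )
  = atan2(-0.43437, 0.56708) = -37.451° → normalised to [0°, 360°): 322.549°.

322.5°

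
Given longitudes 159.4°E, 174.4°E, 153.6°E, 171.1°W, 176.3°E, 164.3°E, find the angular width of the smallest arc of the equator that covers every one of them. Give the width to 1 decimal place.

Sort the longitudes: -171.1°, +153.6°, +159.4°, +164.3°, +174.4°, +176.3°.
Eastward gaps between consecutive values (wrapping around): 324.7°, 5.8°, 4.9°, 10.1°, 1.9°, 12.6°.
Largest gap = 324.7° ⇒ minimal covering band is its complement: 360° − 324.7° = 35.3°.
Band runs from +153.6° eastward to -171.1°, crossing the antimeridian.

35.3°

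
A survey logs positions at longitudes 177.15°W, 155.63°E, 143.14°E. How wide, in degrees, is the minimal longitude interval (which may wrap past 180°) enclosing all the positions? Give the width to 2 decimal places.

39.71°

Sort the longitudes: -177.15°, +143.14°, +155.63°.
Eastward gaps between consecutive values (wrapping around): 320.29°, 12.49°, 27.22°.
Largest gap = 320.29° ⇒ minimal covering band is its complement: 360° − 320.29° = 39.71°.
Band runs from +143.14° eastward to -177.15°, crossing the antimeridian.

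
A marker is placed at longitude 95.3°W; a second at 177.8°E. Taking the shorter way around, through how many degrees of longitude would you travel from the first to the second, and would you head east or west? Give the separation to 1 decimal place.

86.9° west

Raw difference: 177.8 − -95.3 = 273.1°.
Normalise into (−180°, 180°]: 273.1° − 360° = -86.9°.
Negative ⇒ the second point lies to the west; separation 86.9°.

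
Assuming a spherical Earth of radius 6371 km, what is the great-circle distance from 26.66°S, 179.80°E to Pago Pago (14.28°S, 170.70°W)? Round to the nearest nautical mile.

Δλ = -170.70 − 179.80 = -350.50°; wrapped into (−180°, 180°]: 9.50°.
Δφ = -14.28 − -26.66 = 12.38°.
a = sin²(Δφ/2) + cos φ₁ · cos φ₂ · sin²(Δλ/2) = 0.017565.
c = 2·atan2(√a, √(1−a)) = 0.26585 rad → d = 6371·c ≈ 1693.73 km ≈ 914.54 nmi.

915 nmi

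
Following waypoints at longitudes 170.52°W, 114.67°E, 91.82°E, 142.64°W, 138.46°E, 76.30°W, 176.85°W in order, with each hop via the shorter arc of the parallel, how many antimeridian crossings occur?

Leg 1: -170.52° → +114.67°, shortest Δλ = -74.81° (west) — crosses 180°.
Leg 2: +114.67° → +91.82°, shortest Δλ = -22.85° (west) — does not cross 180°.
Leg 3: +91.82° → -142.64°, shortest Δλ = 125.54° (east) — crosses 180°.
Leg 4: -142.64° → +138.46°, shortest Δλ = -78.9° (west) — crosses 180°.
Leg 5: +138.46° → -76.30°, shortest Δλ = 145.24° (east) — crosses 180°.
Leg 6: -76.30° → -176.85°, shortest Δλ = -100.55° (west) — does not cross 180°.
Total crossings: 4.

4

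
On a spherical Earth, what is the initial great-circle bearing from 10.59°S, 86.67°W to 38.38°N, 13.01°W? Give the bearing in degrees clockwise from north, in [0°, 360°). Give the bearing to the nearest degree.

Δλ = -13.01 − -86.67 = 73.66°.
θ = atan2( sin Δλ · cos φ₂ , cos φ₁ · sin φ₂ − sin φ₁ · cos φ₂ · cos Δλ )
  = atan2(0.75225, 0.65083) = 49.134° → normalised to [0°, 360°): 49.134°.

49°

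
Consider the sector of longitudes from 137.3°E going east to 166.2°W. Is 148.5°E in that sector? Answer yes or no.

Band width going east from +137.3° to -166.2°: ((-166.2 − 137.3) mod 360) = 56.5°.
Offset of +148.5° east of the west edge: ((148.5 − 137.3) mod 360) = 11.2°.
11.2° ≤ 56.5° ⇒ inside.

Yes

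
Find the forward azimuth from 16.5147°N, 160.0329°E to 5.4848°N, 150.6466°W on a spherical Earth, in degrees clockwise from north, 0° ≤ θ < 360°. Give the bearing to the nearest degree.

Δλ = -150.6466 − 160.0329 = -310.6795°; wrapped into (−180°, 180°]: 49.3205°.
θ = atan2( sin Δλ · cos φ₂ , cos φ₁ · sin φ₂ − sin φ₁ · cos φ₂ · cos Δλ )
  = atan2(0.75490, -0.09280) = 97.008° → normalised to [0°, 360°): 97.008°.

97°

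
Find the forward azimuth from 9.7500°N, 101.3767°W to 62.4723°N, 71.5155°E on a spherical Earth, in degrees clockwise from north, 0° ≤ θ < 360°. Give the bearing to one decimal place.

3.4°

Δλ = 71.5155 − -101.3767 = 172.8922°.
θ = atan2( sin Δλ · cos φ₂ , cos φ₁ · sin φ₂ − sin φ₁ · cos φ₂ · cos Δλ )
  = atan2(0.05719, 0.95165) = 3.439° → normalised to [0°, 360°): 3.439°.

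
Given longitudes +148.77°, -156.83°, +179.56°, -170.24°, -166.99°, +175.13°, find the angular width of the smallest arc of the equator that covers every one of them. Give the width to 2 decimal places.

Sort the longitudes: -170.24°, -166.99°, -156.83°, +148.77°, +175.13°, +179.56°.
Eastward gaps between consecutive values (wrapping around): 3.25°, 10.16°, 305.60°, 26.36°, 4.43°, 10.20°.
Largest gap = 305.60° ⇒ minimal covering band is its complement: 360° − 305.60° = 54.40°.
Band runs from +148.77° eastward to -156.83°, crossing the antimeridian.

54.40°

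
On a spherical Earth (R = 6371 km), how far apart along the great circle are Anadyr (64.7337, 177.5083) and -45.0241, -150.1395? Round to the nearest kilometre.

Δλ = -150.1395 − 177.5083 = -327.6478°; wrapped into (−180°, 180°]: 32.3522°.
Δφ = -45.0241 − 64.7337 = -109.7578°.
a = sin²(Δφ/2) + cos φ₁ · cos φ₂ · sin²(Δλ/2) = 0.692437.
c = 2·atan2(√a, √(1−a)) = 1.96587 rad → d = 6371·c ≈ 12524.54 km.

12525 km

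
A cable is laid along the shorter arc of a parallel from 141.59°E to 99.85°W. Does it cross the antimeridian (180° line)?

Yes

Naïve |-99.85 − 141.59| = 241.44° > 180°, so the shorter arc goes the other way round — across 180°.
Signed shortest Δλ = ((-99.85 − 141.59 + 180) mod 360) − 180 = 118.56°.
Going east by 118.56° from +141.59° passes through 180° before reaching -99.85°.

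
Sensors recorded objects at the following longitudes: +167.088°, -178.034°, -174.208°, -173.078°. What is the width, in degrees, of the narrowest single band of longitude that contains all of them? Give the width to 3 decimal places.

19.834°

Sort the longitudes: -178.034°, -174.208°, -173.078°, +167.088°.
Eastward gaps between consecutive values (wrapping around): 3.826°, 1.130°, 340.166°, 14.878°.
Largest gap = 340.166° ⇒ minimal covering band is its complement: 360° − 340.166° = 19.834°.
Band runs from +167.088° eastward to -173.078°, crossing the antimeridian.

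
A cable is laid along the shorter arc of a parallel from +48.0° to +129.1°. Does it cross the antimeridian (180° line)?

Signed shortest Δλ = ((129.1 − 48.0 + 180) mod 360) − 180 = 81.1°.
Going east by 81.1° from +48.0° reaches +129.1° without touching 180°.

No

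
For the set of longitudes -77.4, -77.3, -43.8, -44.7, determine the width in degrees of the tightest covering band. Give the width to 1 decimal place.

Sort the longitudes: -77.4°, -77.3°, -44.7°, -43.8°.
Eastward gaps between consecutive values (wrapping around): 0.1°, 32.6°, 0.9°, 326.4°.
Largest gap = 326.4° ⇒ minimal covering band is its complement: 360° − 326.4° = 33.6°.
Band runs from -77.4° eastward to -43.8°.

33.6°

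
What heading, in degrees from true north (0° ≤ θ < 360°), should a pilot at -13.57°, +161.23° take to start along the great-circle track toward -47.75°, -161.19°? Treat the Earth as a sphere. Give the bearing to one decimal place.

Δλ = -161.19 − 161.23 = -322.42°; wrapped into (−180°, 180°]: 37.58°.
θ = atan2( sin Δλ · cos φ₂ , cos φ₁ · sin φ₂ − sin φ₁ · cos φ₂ · cos Δλ )
  = atan2(0.41006, -0.59453) = 145.405° → normalised to [0°, 360°): 145.405°.

145.4°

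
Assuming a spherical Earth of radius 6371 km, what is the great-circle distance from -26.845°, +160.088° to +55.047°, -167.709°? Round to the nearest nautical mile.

5189 nmi

Δλ = -167.709 − 160.088 = -327.797°; wrapped into (−180°, 180°]: 32.203°.
Δφ = 55.047 − -26.845 = 81.892°.
a = sin²(Δφ/2) + cos φ₁ · cos φ₂ · sin²(Δλ/2) = 0.468798.
c = 2·atan2(√a, √(1−a)) = 1.50835 rad → d = 6371·c ≈ 9609.70 km ≈ 5188.82 nmi.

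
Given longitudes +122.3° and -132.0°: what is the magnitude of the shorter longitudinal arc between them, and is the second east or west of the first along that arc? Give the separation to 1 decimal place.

Raw difference: -132.0 − 122.3 = -254.3°.
Normalise into (−180°, 180°]: -254.3° + 360° = 105.7°.
Positive ⇒ the second point lies to the east; separation 105.7°.

105.7° east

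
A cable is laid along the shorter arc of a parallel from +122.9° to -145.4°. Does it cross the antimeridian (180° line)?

Naïve |-145.4 − 122.9| = 268.3° > 180°, so the shorter arc goes the other way round — across 180°.
Signed shortest Δλ = ((-145.4 − 122.9 + 180) mod 360) − 180 = 91.7°.
Going east by 91.7° from +122.9° passes through 180° before reaching -145.4°.

Yes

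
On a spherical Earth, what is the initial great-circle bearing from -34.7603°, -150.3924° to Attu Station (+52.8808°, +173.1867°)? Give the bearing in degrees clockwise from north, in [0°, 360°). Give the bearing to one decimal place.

Δλ = 173.1867 − -150.3924 = 323.5791°; wrapped into (−180°, 180°]: -36.4209°.
θ = atan2( sin Δλ · cos φ₂ , cos φ₁ · sin φ₂ − sin φ₁ · cos φ₂ · cos Δλ )
  = atan2(-0.35829, 0.93195) = -21.029° → normalised to [0°, 360°): 338.971°.

339.0°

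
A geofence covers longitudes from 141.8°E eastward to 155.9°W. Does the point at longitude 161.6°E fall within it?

Band width going east from +141.8° to -155.9°: ((-155.9 − 141.8) mod 360) = 62.3°.
Offset of +161.6° east of the west edge: ((161.6 − 141.8) mod 360) = 19.8°.
19.8° ≤ 62.3° ⇒ inside.

Yes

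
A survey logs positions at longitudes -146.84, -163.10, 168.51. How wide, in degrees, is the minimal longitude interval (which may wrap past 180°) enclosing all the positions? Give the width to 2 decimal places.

Sort the longitudes: -163.10°, -146.84°, +168.51°.
Eastward gaps between consecutive values (wrapping around): 16.26°, 315.35°, 28.39°.
Largest gap = 315.35° ⇒ minimal covering band is its complement: 360° − 315.35° = 44.65°.
Band runs from +168.51° eastward to -146.84°, crossing the antimeridian.

44.65°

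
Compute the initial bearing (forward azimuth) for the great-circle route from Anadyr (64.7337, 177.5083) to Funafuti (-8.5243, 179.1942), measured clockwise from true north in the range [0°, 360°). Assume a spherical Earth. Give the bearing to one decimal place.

178.3°

Δλ = 179.1942 − 177.5083 = 1.6859°.
θ = atan2( sin Δλ · cos φ₂ , cos φ₁ · sin φ₂ − sin φ₁ · cos φ₂ · cos Δλ )
  = atan2(0.02910, -0.95722) = 178.259° → normalised to [0°, 360°): 178.259°.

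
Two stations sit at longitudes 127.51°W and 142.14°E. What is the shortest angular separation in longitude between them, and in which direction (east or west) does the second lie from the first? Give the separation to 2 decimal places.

Raw difference: 142.14 − -127.51 = 269.65°.
Normalise into (−180°, 180°]: 269.65° − 360° = -90.35°.
Negative ⇒ the second point lies to the west; separation 90.35°.

90.35° west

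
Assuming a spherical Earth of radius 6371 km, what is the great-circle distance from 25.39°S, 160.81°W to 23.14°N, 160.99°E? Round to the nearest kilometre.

6786 km

Δλ = 160.99 − -160.81 = 321.80°; wrapped into (−180°, 180°]: -38.20°.
Δφ = 23.14 − -25.39 = 48.53°.
a = sin²(Δφ/2) + cos φ₁ · cos φ₂ · sin²(Δλ/2) = 0.257833.
c = 2·atan2(√a, √(1−a)) = 1.06520 rad → d = 6371·c ≈ 6786.36 km.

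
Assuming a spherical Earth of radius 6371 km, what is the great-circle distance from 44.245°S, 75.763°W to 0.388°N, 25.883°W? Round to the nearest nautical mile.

3771 nmi

Δλ = -25.883 − -75.763 = 49.880°.
Δφ = 0.388 − -44.245 = 44.633°.
a = sin²(Δφ/2) + cos φ₁ · cos φ₂ · sin²(Δλ/2) = 0.271559.
c = 2·atan2(√a, √(1−a)) = 1.09631 rad → d = 6371·c ≈ 6984.59 km ≈ 3771.38 nmi.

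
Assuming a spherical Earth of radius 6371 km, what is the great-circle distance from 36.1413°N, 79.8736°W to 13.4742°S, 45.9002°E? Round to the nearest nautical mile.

Δλ = 45.9002 − -79.8736 = 125.7738°.
Δφ = -13.4742 − 36.1413 = -49.6155°.
a = sin²(Δφ/2) + cos φ₁ · cos φ₂ · sin²(Δλ/2) = 0.798260.
c = 2·atan2(√a, √(1−a)) = 2.20995 rad → d = 6371·c ≈ 14079.62 km ≈ 7602.39 nmi.

7602 nmi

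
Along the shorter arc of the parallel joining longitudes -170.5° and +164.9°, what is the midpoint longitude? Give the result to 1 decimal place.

+177.2°

Signed shortest Δλ from -170.5° to +164.9° is -24.6°.
Midpoint longitude = -170.5° + (-24.6°)/2 = -170.5° − 12.3° = -182.8°.
Normalise into (−180°, 180°]: +177.2°.
(The naïve average (-170.5 + +164.9)/2 = -2.8° is on the wrong side of the globe.)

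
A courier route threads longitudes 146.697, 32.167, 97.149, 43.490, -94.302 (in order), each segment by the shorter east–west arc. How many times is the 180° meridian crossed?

Leg 1: +146.697° → +32.167°, shortest Δλ = -114.53° (west) — does not cross 180°.
Leg 2: +32.167° → +97.149°, shortest Δλ = 64.982° (east) — does not cross 180°.
Leg 3: +97.149° → +43.490°, shortest Δλ = -53.659° (west) — does not cross 180°.
Leg 4: +43.490° → -94.302°, shortest Δλ = -137.792° (west) — does not cross 180°.
Total crossings: 0.

0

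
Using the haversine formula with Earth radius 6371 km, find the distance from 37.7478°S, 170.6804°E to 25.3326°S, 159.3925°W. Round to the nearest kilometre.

3135 km

Δλ = -159.3925 − 170.6804 = -330.0729°; wrapped into (−180°, 180°]: 29.9271°.
Δφ = -25.3326 − -37.7478 = 12.4152°.
a = sin²(Δφ/2) + cos φ₁ · cos φ₂ · sin²(Δλ/2) = 0.059340.
c = 2·atan2(√a, √(1−a)) = 0.49215 rad → d = 6371·c ≈ 3135.46 km.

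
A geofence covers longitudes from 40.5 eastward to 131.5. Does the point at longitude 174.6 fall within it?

Band width going east from +40.5° to +131.5°: ((131.5 − 40.5) mod 360) = 91.0°.
Offset of +174.6° east of the west edge: ((174.6 − 40.5) mod 360) = 134.1°.
134.1° > 91.0° ⇒ outside.

No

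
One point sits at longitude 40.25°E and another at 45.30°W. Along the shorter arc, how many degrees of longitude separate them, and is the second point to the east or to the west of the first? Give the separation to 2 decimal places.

Raw difference: -45.30 − 40.25 = -85.55°.
Normalise into (−180°, 180°]: -85.55° stays -85.55°.
Negative ⇒ the second point lies to the west; separation 85.55°.

85.55° west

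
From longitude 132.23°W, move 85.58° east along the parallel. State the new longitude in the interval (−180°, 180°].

46.65°W

Start at -132.23°; shift +85.58° → -46.65°.
-46.65° already lies in (−180°, 180°].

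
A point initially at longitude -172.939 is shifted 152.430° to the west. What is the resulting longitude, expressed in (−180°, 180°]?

+34.631°

Start at -172.939°; shift −152.430° → -325.369°.
-325.369° lies outside (−180°, 180°]; add 360° → +34.631°.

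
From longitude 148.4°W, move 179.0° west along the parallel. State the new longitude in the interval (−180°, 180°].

32.6°E

Start at -148.4°; shift −179.0° → -327.4°.
-327.4° lies outside (−180°, 180°]; add 360° → +32.6°.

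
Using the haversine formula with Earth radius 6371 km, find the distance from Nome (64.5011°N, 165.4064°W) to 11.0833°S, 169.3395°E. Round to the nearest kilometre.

Δλ = 169.3395 − -165.4064 = 334.7459°; wrapped into (−180°, 180°]: -25.2541°.
Δφ = -11.0833 − 64.5011 = -75.5844°.
a = sin²(Δφ/2) + cos φ₁ · cos φ₂ · sin²(Δλ/2) = 0.395712.
c = 2·atan2(√a, √(1−a)) = 1.36068 rad → d = 6371·c ≈ 8668.87 km.

8669 km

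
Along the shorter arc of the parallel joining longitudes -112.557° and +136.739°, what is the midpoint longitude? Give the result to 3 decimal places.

Signed shortest Δλ from -112.557° to +136.739° is -110.704°.
Midpoint longitude = -112.557° + (-110.704°)/2 = -112.557° − 55.352° = -167.909°.
(The naïve average (-112.557 + +136.739)/2 = 12.091° is on the wrong side of the globe.)

-167.909°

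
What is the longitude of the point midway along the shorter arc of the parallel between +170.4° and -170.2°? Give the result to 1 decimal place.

Signed shortest Δλ from +170.4° to -170.2° is +19.4°.
Midpoint longitude = +170.4° + (+19.4°)/2 = +170.4° + 9.7° = +180.1°.
Normalise into (−180°, 180°]: -179.9°.
(The naïve average (+170.4 + -170.2)/2 = 0.1° is on the wrong side of the globe.)

-179.9°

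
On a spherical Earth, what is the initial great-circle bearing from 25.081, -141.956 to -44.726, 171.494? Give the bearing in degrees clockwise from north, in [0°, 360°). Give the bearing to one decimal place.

211.4°

Δλ = 171.494 − -141.956 = 313.450°; wrapped into (−180°, 180°]: -46.550°.
θ = atan2( sin Δλ · cos φ₂ , cos φ₁ · sin φ₂ − sin φ₁ · cos φ₂ · cos Δλ )
  = atan2(-0.51579, -0.84449) = -148.584° → normalised to [0°, 360°): 211.416°.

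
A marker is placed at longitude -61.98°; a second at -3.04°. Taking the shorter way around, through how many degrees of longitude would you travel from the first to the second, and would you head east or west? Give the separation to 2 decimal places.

Raw difference: -3.04 − -61.98 = 58.94°.
Normalise into (−180°, 180°]: 58.94° stays 58.94°.
Positive ⇒ the second point lies to the east; separation 58.94°.

58.94° east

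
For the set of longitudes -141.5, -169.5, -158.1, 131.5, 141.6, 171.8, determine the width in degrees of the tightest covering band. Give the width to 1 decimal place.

87.0°

Sort the longitudes: -169.5°, -158.1°, -141.5°, +131.5°, +141.6°, +171.8°.
Eastward gaps between consecutive values (wrapping around): 11.4°, 16.6°, 273.0°, 10.1°, 30.2°, 18.7°.
Largest gap = 273.0° ⇒ minimal covering band is its complement: 360° − 273.0° = 87.0°.
Band runs from +131.5° eastward to -141.5°, crossing the antimeridian.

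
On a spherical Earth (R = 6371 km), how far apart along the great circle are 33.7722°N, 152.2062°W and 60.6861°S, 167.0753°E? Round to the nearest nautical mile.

Δλ = 167.0753 − -152.2062 = 319.2815°; wrapped into (−180°, 180°]: -40.7185°.
Δφ = -60.6861 − 33.7722 = -94.4583°.
a = sin²(Δφ/2) + cos φ₁ · cos φ₂ · sin²(Δλ/2) = 0.588127.
c = 2·atan2(√a, √(1−a)) = 1.74797 rad → d = 6371·c ≈ 11136.35 km ≈ 6013.15 nmi.

6013 nmi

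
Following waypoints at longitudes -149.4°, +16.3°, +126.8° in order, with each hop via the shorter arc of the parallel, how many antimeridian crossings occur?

Leg 1: -149.4° → +16.3°, shortest Δλ = 165.7° (east) — does not cross 180°.
Leg 2: +16.3° → +126.8°, shortest Δλ = 110.5° (east) — does not cross 180°.
Total crossings: 0.

0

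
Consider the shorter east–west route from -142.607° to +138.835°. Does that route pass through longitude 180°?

Yes

Naïve |138.835 − -142.607| = 281.442° > 180°, so the shorter arc goes the other way round — across 180°.
Signed shortest Δλ = ((138.835 − -142.607 + 180) mod 360) − 180 = -78.558°.
Going west by 78.558° from -142.607° passes through 180° before reaching +138.835°.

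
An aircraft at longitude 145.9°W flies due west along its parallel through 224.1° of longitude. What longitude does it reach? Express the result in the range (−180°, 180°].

Start at -145.9°; shift −224.1° → -370.0°.
-370.0° lies outside (−180°, 180°]; add 360° → -10.0°.

10.0°W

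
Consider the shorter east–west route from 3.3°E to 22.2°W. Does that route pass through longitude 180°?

Signed shortest Δλ = ((-22.2 − 3.3 + 180) mod 360) − 180 = -25.5°.
Going west by 25.5° from +3.3° reaches -22.2° without touching 180°.

No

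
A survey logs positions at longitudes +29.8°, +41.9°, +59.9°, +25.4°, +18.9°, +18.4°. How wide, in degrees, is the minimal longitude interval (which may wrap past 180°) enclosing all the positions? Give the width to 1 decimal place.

Sort the longitudes: +18.4°, +18.9°, +25.4°, +29.8°, +41.9°, +59.9°.
Eastward gaps between consecutive values (wrapping around): 0.5°, 6.5°, 4.4°, 12.1°, 18.0°, 318.5°.
Largest gap = 318.5° ⇒ minimal covering band is its complement: 360° − 318.5° = 41.5°.
Band runs from +18.4° eastward to +59.9°.

41.5°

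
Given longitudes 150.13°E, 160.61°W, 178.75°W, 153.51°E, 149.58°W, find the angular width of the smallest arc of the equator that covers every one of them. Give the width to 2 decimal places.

Sort the longitudes: -178.75°, -160.61°, -149.58°, +150.13°, +153.51°.
Eastward gaps between consecutive values (wrapping around): 18.14°, 11.03°, 299.71°, 3.38°, 27.74°.
Largest gap = 299.71° ⇒ minimal covering band is its complement: 360° − 299.71° = 60.29°.
Band runs from +150.13° eastward to -149.58°, crossing the antimeridian.

60.29°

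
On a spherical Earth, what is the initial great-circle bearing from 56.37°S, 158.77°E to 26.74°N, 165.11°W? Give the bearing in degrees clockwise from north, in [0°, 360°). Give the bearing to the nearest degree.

Δλ = -165.11 − 158.77 = -323.88°; wrapped into (−180°, 180°]: 36.12°.
θ = atan2( sin Δλ · cos φ₂ , cos φ₁ · sin φ₂ − sin φ₁ · cos φ₂ · cos Δλ )
  = atan2(0.52644, 0.84985) = 31.776° → normalised to [0°, 360°): 31.776°.

32°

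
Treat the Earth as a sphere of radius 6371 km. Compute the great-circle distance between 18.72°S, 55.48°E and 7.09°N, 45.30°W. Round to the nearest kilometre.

11391 km

Δλ = -45.30 − 55.48 = -100.78°.
Δφ = 7.09 − -18.72 = 25.81°.
a = sin²(Δφ/2) + cos φ₁ · cos φ₂ · sin²(Δλ/2) = 0.607701.
c = 2·atan2(√a, √(1−a)) = 1.78790 rad → d = 6371·c ≈ 11390.71 km.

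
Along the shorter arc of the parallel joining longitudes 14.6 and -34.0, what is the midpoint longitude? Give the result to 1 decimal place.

-9.7°

Signed shortest Δλ from +14.6° to -34.0° is -48.6°.
Midpoint longitude = +14.6° + (-48.6°)/2 = +14.6° − 24.3° = -9.7°.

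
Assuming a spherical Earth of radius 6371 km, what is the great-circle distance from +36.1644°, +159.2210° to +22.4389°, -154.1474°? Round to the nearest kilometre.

4722 km

Δλ = -154.1474 − 159.2210 = -313.3684°; wrapped into (−180°, 180°]: 46.6316°.
Δφ = 22.4389 − 36.1644 = -13.7255°.
a = sin²(Δφ/2) + cos φ₁ · cos φ₂ · sin²(Δλ/2) = 0.131176.
c = 2·atan2(√a, √(1−a)) = 0.74122 rad → d = 6371·c ≈ 4722.28 km.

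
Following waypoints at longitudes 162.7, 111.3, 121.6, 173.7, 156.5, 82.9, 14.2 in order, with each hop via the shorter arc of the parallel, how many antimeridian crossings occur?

0

Leg 1: +162.7° → +111.3°, shortest Δλ = -51.4° (west) — does not cross 180°.
Leg 2: +111.3° → +121.6°, shortest Δλ = 10.3° (east) — does not cross 180°.
Leg 3: +121.6° → +173.7°, shortest Δλ = 52.1° (east) — does not cross 180°.
Leg 4: +173.7° → +156.5°, shortest Δλ = -17.2° (west) — does not cross 180°.
Leg 5: +156.5° → +82.9°, shortest Δλ = -73.6° (west) — does not cross 180°.
Leg 6: +82.9° → +14.2°, shortest Δλ = -68.7° (west) — does not cross 180°.
Total crossings: 0.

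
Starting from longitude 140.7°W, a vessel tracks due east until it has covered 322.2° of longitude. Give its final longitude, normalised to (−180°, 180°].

178.5°W

Start at -140.7°; shift +322.2° → +181.5°.
+181.5° lies outside (−180°, 180°]; subtract 360° → -178.5°.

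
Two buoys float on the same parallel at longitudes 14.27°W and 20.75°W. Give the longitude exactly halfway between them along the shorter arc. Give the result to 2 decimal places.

17.51°W

Signed shortest Δλ from -14.27° to -20.75° is -6.48°.
Midpoint longitude = -14.27° + (-6.48°)/2 = -14.27° − 3.24° = -17.51°.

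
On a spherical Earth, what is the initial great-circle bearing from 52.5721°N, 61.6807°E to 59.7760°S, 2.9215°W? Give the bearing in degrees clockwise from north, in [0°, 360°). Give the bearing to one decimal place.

Δλ = -2.9215 − 61.6807 = -64.6022°.
θ = atan2( sin Δλ · cos φ₂ , cos φ₁ · sin φ₂ − sin φ₁ · cos φ₂ · cos Δλ )
  = atan2(-0.45473, -0.69660) = -146.864° → normalised to [0°, 360°): 213.136°.

213.1°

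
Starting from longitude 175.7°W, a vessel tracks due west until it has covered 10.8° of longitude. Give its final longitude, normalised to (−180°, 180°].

173.5°E

Start at -175.7°; shift −10.8° → -186.5°.
-186.5° lies outside (−180°, 180°]; add 360° → +173.5°.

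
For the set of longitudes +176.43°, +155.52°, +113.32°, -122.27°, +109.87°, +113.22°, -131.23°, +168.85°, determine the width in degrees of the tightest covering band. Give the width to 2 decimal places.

Sort the longitudes: -131.23°, -122.27°, +109.87°, +113.22°, +113.32°, +155.52°, +168.85°, +176.43°.
Eastward gaps between consecutive values (wrapping around): 8.96°, 232.14°, 3.35°, 0.10°, 42.20°, 13.33°, 7.58°, 52.34°.
Largest gap = 232.14° ⇒ minimal covering band is its complement: 360° − 232.14° = 127.86°.
Band runs from +109.87° eastward to -122.27°, crossing the antimeridian.

127.86°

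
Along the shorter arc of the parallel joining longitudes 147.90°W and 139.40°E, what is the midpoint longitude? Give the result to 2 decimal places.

Signed shortest Δλ from -147.90° to +139.40° is -72.70°.
Midpoint longitude = -147.90° + (-72.70°)/2 = -147.90° − 36.35° = -184.25°.
Normalise into (−180°, 180°]: +175.75°.
(The naïve average (-147.90 + +139.40)/2 = -4.25° is on the wrong side of the globe.)

175.75°E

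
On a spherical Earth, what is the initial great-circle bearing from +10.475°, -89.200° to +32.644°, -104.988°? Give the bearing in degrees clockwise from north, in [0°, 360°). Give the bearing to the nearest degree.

329°

Δλ = -104.988 − -89.200 = -15.788°.
θ = atan2( sin Δλ · cos φ₂ , cos φ₁ · sin φ₂ − sin φ₁ · cos φ₂ · cos Δλ )
  = atan2(-0.22910, 0.38312) = -30.879° → normalised to [0°, 360°): 329.121°.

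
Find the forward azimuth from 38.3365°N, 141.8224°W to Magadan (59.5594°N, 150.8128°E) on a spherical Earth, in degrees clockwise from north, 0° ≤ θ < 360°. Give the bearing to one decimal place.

Δλ = 150.8128 − -141.8224 = 292.6352°; wrapped into (−180°, 180°]: -67.3648°.
θ = atan2( sin Δλ · cos φ₂ , cos φ₁ · sin φ₂ − sin φ₁ · cos φ₂ · cos Δλ )
  = atan2(-0.46762, 0.55531) = -40.100° → normalised to [0°, 360°): 319.900°.

319.9°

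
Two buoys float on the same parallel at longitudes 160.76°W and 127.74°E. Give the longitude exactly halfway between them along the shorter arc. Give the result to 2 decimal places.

Signed shortest Δλ from -160.76° to +127.74° is -71.50°.
Midpoint longitude = -160.76° + (-71.50°)/2 = -160.76° − 35.75° = -196.51°.
Normalise into (−180°, 180°]: +163.49°.
(The naïve average (-160.76 + +127.74)/2 = -16.51° is on the wrong side of the globe.)

163.49°E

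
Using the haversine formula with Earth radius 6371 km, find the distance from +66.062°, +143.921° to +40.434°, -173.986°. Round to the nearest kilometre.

Δλ = -173.986 − 143.921 = -317.907°; wrapped into (−180°, 180°]: 42.093°.
Δφ = 40.434 − 66.062 = -25.628°.
a = sin²(Δφ/2) + cos φ₁ · cos φ₂ · sin²(Δλ/2) = 0.089020.
c = 2·atan2(√a, √(1−a)) = 0.60595 rad → d = 6371·c ≈ 3860.53 km.

3861 km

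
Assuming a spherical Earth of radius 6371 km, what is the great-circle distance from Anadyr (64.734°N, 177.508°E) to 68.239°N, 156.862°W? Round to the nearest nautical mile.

Δλ = -156.862 − 177.508 = -334.370°; wrapped into (−180°, 180°]: 25.630°.
Δφ = 68.239 − 64.734 = 3.505°.
a = sin²(Δφ/2) + cos φ₁ · cos φ₂ · sin²(Δλ/2) = 0.008720.
c = 2·atan2(√a, √(1−a)) = 0.18704 rad → d = 6371·c ≈ 1191.60 km ≈ 643.41 nmi.

643 nmi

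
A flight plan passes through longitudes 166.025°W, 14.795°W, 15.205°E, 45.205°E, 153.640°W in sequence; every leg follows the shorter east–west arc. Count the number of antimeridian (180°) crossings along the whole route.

1

Leg 1: -166.025° → -14.795°, shortest Δλ = 151.23° (east) — does not cross 180°.
Leg 2: -14.795° → +15.205°, shortest Δλ = 30.0° (east) — does not cross 180°.
Leg 3: +15.205° → +45.205°, shortest Δλ = 30.0° (east) — does not cross 180°.
Leg 4: +45.205° → -153.640°, shortest Δλ = 161.155° (east) — crosses 180°.
Total crossings: 1.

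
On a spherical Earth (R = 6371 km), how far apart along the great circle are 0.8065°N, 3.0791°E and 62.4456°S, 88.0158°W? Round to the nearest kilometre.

10143 km

Δλ = -88.0158 − 3.0791 = -91.0949°.
Δφ = -62.4456 − 0.8065 = -63.2521°.
a = sin²(Δφ/2) + cos φ₁ · cos φ₂ · sin²(Δλ/2) = 0.510659.
c = 2·atan2(√a, √(1−a)) = 1.59212 rad → d = 6371·c ≈ 10143.37 km.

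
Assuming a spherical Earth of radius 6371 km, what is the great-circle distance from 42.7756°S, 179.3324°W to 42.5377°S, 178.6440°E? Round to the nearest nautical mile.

90 nmi

Δλ = 178.6440 − -179.3324 = 357.9764°; wrapped into (−180°, 180°]: -2.0236°.
Δφ = -42.5377 − -42.7756 = 0.2379°.
a = sin²(Δφ/2) + cos φ₁ · cos φ₂ · sin²(Δλ/2) = 0.000173.
c = 2·atan2(√a, √(1−a)) = 0.02630 rad → d = 6371·c ≈ 167.58 km ≈ 90.49 nmi.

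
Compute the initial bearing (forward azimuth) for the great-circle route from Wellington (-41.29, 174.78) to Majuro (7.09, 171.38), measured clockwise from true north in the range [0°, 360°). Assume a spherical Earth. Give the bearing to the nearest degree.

355°

Δλ = 171.38 − 174.78 = -3.40°.
θ = atan2( sin Δλ · cos φ₂ , cos φ₁ · sin φ₂ − sin φ₁ · cos φ₂ · cos Δλ )
  = atan2(-0.05885, 0.74641) = -4.508° → normalised to [0°, 360°): 355.492°.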